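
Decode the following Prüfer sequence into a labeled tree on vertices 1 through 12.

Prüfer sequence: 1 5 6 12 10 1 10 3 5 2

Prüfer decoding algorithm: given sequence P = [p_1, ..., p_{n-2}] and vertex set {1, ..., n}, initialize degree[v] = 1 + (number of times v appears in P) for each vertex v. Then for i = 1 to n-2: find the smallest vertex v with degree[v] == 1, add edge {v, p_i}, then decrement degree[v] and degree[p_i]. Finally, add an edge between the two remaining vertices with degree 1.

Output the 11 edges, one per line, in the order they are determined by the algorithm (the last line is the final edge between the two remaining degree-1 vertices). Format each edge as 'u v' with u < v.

Answer: 1 4
5 7
6 8
6 12
9 10
1 11
1 10
3 10
3 5
2 5
2 12

Derivation:
Initial degrees: {1:3, 2:2, 3:2, 4:1, 5:3, 6:2, 7:1, 8:1, 9:1, 10:3, 11:1, 12:2}
Step 1: smallest deg-1 vertex = 4, p_1 = 1. Add edge {1,4}. Now deg[4]=0, deg[1]=2.
Step 2: smallest deg-1 vertex = 7, p_2 = 5. Add edge {5,7}. Now deg[7]=0, deg[5]=2.
Step 3: smallest deg-1 vertex = 8, p_3 = 6. Add edge {6,8}. Now deg[8]=0, deg[6]=1.
Step 4: smallest deg-1 vertex = 6, p_4 = 12. Add edge {6,12}. Now deg[6]=0, deg[12]=1.
Step 5: smallest deg-1 vertex = 9, p_5 = 10. Add edge {9,10}. Now deg[9]=0, deg[10]=2.
Step 6: smallest deg-1 vertex = 11, p_6 = 1. Add edge {1,11}. Now deg[11]=0, deg[1]=1.
Step 7: smallest deg-1 vertex = 1, p_7 = 10. Add edge {1,10}. Now deg[1]=0, deg[10]=1.
Step 8: smallest deg-1 vertex = 10, p_8 = 3. Add edge {3,10}. Now deg[10]=0, deg[3]=1.
Step 9: smallest deg-1 vertex = 3, p_9 = 5. Add edge {3,5}. Now deg[3]=0, deg[5]=1.
Step 10: smallest deg-1 vertex = 5, p_10 = 2. Add edge {2,5}. Now deg[5]=0, deg[2]=1.
Final: two remaining deg-1 vertices are 2, 12. Add edge {2,12}.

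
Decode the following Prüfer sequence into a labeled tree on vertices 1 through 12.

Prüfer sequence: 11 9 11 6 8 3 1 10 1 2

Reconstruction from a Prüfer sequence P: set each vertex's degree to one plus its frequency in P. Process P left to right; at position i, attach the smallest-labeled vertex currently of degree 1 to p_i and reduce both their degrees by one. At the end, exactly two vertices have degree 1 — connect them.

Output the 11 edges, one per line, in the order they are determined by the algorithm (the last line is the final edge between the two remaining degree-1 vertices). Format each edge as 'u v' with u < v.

Answer: 4 11
5 9
7 11
6 9
6 8
3 8
1 3
10 11
1 10
1 2
2 12

Derivation:
Initial degrees: {1:3, 2:2, 3:2, 4:1, 5:1, 6:2, 7:1, 8:2, 9:2, 10:2, 11:3, 12:1}
Step 1: smallest deg-1 vertex = 4, p_1 = 11. Add edge {4,11}. Now deg[4]=0, deg[11]=2.
Step 2: smallest deg-1 vertex = 5, p_2 = 9. Add edge {5,9}. Now deg[5]=0, deg[9]=1.
Step 3: smallest deg-1 vertex = 7, p_3 = 11. Add edge {7,11}. Now deg[7]=0, deg[11]=1.
Step 4: smallest deg-1 vertex = 9, p_4 = 6. Add edge {6,9}. Now deg[9]=0, deg[6]=1.
Step 5: smallest deg-1 vertex = 6, p_5 = 8. Add edge {6,8}. Now deg[6]=0, deg[8]=1.
Step 6: smallest deg-1 vertex = 8, p_6 = 3. Add edge {3,8}. Now deg[8]=0, deg[3]=1.
Step 7: smallest deg-1 vertex = 3, p_7 = 1. Add edge {1,3}. Now deg[3]=0, deg[1]=2.
Step 8: smallest deg-1 vertex = 11, p_8 = 10. Add edge {10,11}. Now deg[11]=0, deg[10]=1.
Step 9: smallest deg-1 vertex = 10, p_9 = 1. Add edge {1,10}. Now deg[10]=0, deg[1]=1.
Step 10: smallest deg-1 vertex = 1, p_10 = 2. Add edge {1,2}. Now deg[1]=0, deg[2]=1.
Final: two remaining deg-1 vertices are 2, 12. Add edge {2,12}.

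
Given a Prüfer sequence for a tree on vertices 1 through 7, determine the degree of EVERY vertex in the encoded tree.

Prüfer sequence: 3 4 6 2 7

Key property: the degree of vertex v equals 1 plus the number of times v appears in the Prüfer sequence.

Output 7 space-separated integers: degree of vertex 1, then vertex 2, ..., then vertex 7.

Answer: 1 2 2 2 1 2 2

Derivation:
p_1 = 3: count[3] becomes 1
p_2 = 4: count[4] becomes 1
p_3 = 6: count[6] becomes 1
p_4 = 2: count[2] becomes 1
p_5 = 7: count[7] becomes 1
Degrees (1 + count): deg[1]=1+0=1, deg[2]=1+1=2, deg[3]=1+1=2, deg[4]=1+1=2, deg[5]=1+0=1, deg[6]=1+1=2, deg[7]=1+1=2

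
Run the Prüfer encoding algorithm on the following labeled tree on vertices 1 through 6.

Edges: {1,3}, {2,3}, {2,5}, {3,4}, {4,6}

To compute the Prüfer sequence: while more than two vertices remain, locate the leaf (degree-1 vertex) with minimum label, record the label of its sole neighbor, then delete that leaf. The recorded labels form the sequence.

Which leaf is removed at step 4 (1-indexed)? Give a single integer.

Step 1: current leaves = {1,5,6}. Remove leaf 1 (neighbor: 3).
Step 2: current leaves = {5,6}. Remove leaf 5 (neighbor: 2).
Step 3: current leaves = {2,6}. Remove leaf 2 (neighbor: 3).
Step 4: current leaves = {3,6}. Remove leaf 3 (neighbor: 4).

Answer: 3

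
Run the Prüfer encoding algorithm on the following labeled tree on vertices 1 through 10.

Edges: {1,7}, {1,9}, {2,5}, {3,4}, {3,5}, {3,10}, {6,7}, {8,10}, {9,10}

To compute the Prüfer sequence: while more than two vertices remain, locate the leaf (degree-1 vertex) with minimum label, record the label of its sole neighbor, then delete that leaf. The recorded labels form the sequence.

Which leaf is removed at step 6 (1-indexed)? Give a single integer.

Step 1: current leaves = {2,4,6,8}. Remove leaf 2 (neighbor: 5).
Step 2: current leaves = {4,5,6,8}. Remove leaf 4 (neighbor: 3).
Step 3: current leaves = {5,6,8}. Remove leaf 5 (neighbor: 3).
Step 4: current leaves = {3,6,8}. Remove leaf 3 (neighbor: 10).
Step 5: current leaves = {6,8}. Remove leaf 6 (neighbor: 7).
Step 6: current leaves = {7,8}. Remove leaf 7 (neighbor: 1).

Answer: 7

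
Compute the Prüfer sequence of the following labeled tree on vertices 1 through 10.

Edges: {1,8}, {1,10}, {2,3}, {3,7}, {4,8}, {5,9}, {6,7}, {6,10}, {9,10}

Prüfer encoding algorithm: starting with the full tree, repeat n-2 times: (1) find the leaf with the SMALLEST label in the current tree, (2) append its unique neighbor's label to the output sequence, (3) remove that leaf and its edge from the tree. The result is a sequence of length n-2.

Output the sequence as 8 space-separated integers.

Step 1: leaves = {2,4,5}. Remove smallest leaf 2, emit neighbor 3.
Step 2: leaves = {3,4,5}. Remove smallest leaf 3, emit neighbor 7.
Step 3: leaves = {4,5,7}. Remove smallest leaf 4, emit neighbor 8.
Step 4: leaves = {5,7,8}. Remove smallest leaf 5, emit neighbor 9.
Step 5: leaves = {7,8,9}. Remove smallest leaf 7, emit neighbor 6.
Step 6: leaves = {6,8,9}. Remove smallest leaf 6, emit neighbor 10.
Step 7: leaves = {8,9}. Remove smallest leaf 8, emit neighbor 1.
Step 8: leaves = {1,9}. Remove smallest leaf 1, emit neighbor 10.
Done: 2 vertices remain (9, 10). Sequence = [3 7 8 9 6 10 1 10]

Answer: 3 7 8 9 6 10 1 10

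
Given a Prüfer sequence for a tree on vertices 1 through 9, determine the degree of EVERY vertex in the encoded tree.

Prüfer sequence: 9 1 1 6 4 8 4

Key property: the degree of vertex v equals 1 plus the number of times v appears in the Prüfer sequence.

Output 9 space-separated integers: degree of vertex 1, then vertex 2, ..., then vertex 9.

Answer: 3 1 1 3 1 2 1 2 2

Derivation:
p_1 = 9: count[9] becomes 1
p_2 = 1: count[1] becomes 1
p_3 = 1: count[1] becomes 2
p_4 = 6: count[6] becomes 1
p_5 = 4: count[4] becomes 1
p_6 = 8: count[8] becomes 1
p_7 = 4: count[4] becomes 2
Degrees (1 + count): deg[1]=1+2=3, deg[2]=1+0=1, deg[3]=1+0=1, deg[4]=1+2=3, deg[5]=1+0=1, deg[6]=1+1=2, deg[7]=1+0=1, deg[8]=1+1=2, deg[9]=1+1=2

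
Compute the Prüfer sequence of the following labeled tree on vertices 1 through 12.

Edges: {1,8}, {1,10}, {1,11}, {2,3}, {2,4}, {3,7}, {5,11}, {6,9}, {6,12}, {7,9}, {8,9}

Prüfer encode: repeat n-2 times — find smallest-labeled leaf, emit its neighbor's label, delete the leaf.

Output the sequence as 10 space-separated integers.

Step 1: leaves = {4,5,10,12}. Remove smallest leaf 4, emit neighbor 2.
Step 2: leaves = {2,5,10,12}. Remove smallest leaf 2, emit neighbor 3.
Step 3: leaves = {3,5,10,12}. Remove smallest leaf 3, emit neighbor 7.
Step 4: leaves = {5,7,10,12}. Remove smallest leaf 5, emit neighbor 11.
Step 5: leaves = {7,10,11,12}. Remove smallest leaf 7, emit neighbor 9.
Step 6: leaves = {10,11,12}. Remove smallest leaf 10, emit neighbor 1.
Step 7: leaves = {11,12}. Remove smallest leaf 11, emit neighbor 1.
Step 8: leaves = {1,12}. Remove smallest leaf 1, emit neighbor 8.
Step 9: leaves = {8,12}. Remove smallest leaf 8, emit neighbor 9.
Step 10: leaves = {9,12}. Remove smallest leaf 9, emit neighbor 6.
Done: 2 vertices remain (6, 12). Sequence = [2 3 7 11 9 1 1 8 9 6]

Answer: 2 3 7 11 9 1 1 8 9 6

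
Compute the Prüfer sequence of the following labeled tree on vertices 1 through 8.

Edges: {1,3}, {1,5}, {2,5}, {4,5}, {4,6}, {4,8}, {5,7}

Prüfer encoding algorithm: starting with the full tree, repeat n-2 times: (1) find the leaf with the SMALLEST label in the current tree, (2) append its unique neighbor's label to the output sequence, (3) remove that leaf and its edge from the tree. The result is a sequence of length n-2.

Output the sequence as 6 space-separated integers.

Answer: 5 1 5 4 5 4

Derivation:
Step 1: leaves = {2,3,6,7,8}. Remove smallest leaf 2, emit neighbor 5.
Step 2: leaves = {3,6,7,8}. Remove smallest leaf 3, emit neighbor 1.
Step 3: leaves = {1,6,7,8}. Remove smallest leaf 1, emit neighbor 5.
Step 4: leaves = {6,7,8}. Remove smallest leaf 6, emit neighbor 4.
Step 5: leaves = {7,8}. Remove smallest leaf 7, emit neighbor 5.
Step 6: leaves = {5,8}. Remove smallest leaf 5, emit neighbor 4.
Done: 2 vertices remain (4, 8). Sequence = [5 1 5 4 5 4]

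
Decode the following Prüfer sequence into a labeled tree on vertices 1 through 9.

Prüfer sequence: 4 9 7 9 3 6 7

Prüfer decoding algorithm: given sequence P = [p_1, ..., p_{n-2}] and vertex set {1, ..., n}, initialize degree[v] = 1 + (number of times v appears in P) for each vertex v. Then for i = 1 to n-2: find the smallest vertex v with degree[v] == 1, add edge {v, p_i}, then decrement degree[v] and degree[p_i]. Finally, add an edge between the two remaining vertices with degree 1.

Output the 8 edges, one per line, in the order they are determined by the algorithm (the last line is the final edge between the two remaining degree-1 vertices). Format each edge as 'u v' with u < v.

Answer: 1 4
2 9
4 7
5 9
3 8
3 6
6 7
7 9

Derivation:
Initial degrees: {1:1, 2:1, 3:2, 4:2, 5:1, 6:2, 7:3, 8:1, 9:3}
Step 1: smallest deg-1 vertex = 1, p_1 = 4. Add edge {1,4}. Now deg[1]=0, deg[4]=1.
Step 2: smallest deg-1 vertex = 2, p_2 = 9. Add edge {2,9}. Now deg[2]=0, deg[9]=2.
Step 3: smallest deg-1 vertex = 4, p_3 = 7. Add edge {4,7}. Now deg[4]=0, deg[7]=2.
Step 4: smallest deg-1 vertex = 5, p_4 = 9. Add edge {5,9}. Now deg[5]=0, deg[9]=1.
Step 5: smallest deg-1 vertex = 8, p_5 = 3. Add edge {3,8}. Now deg[8]=0, deg[3]=1.
Step 6: smallest deg-1 vertex = 3, p_6 = 6. Add edge {3,6}. Now deg[3]=0, deg[6]=1.
Step 7: smallest deg-1 vertex = 6, p_7 = 7. Add edge {6,7}. Now deg[6]=0, deg[7]=1.
Final: two remaining deg-1 vertices are 7, 9. Add edge {7,9}.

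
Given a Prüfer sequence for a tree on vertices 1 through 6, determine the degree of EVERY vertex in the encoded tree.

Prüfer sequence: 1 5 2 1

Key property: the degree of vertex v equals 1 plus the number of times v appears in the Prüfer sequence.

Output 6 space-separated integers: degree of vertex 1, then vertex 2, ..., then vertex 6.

p_1 = 1: count[1] becomes 1
p_2 = 5: count[5] becomes 1
p_3 = 2: count[2] becomes 1
p_4 = 1: count[1] becomes 2
Degrees (1 + count): deg[1]=1+2=3, deg[2]=1+1=2, deg[3]=1+0=1, deg[4]=1+0=1, deg[5]=1+1=2, deg[6]=1+0=1

Answer: 3 2 1 1 2 1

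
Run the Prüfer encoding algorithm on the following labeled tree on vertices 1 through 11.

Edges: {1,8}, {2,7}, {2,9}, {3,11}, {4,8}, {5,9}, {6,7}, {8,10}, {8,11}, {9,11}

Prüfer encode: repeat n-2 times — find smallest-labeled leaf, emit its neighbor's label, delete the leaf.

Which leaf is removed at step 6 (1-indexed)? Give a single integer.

Answer: 7

Derivation:
Step 1: current leaves = {1,3,4,5,6,10}. Remove leaf 1 (neighbor: 8).
Step 2: current leaves = {3,4,5,6,10}. Remove leaf 3 (neighbor: 11).
Step 3: current leaves = {4,5,6,10}. Remove leaf 4 (neighbor: 8).
Step 4: current leaves = {5,6,10}. Remove leaf 5 (neighbor: 9).
Step 5: current leaves = {6,10}. Remove leaf 6 (neighbor: 7).
Step 6: current leaves = {7,10}. Remove leaf 7 (neighbor: 2).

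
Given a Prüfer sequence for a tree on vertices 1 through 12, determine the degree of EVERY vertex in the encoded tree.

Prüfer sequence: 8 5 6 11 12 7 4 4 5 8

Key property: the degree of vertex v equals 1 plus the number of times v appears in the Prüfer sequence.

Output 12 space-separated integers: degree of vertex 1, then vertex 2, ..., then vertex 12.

p_1 = 8: count[8] becomes 1
p_2 = 5: count[5] becomes 1
p_3 = 6: count[6] becomes 1
p_4 = 11: count[11] becomes 1
p_5 = 12: count[12] becomes 1
p_6 = 7: count[7] becomes 1
p_7 = 4: count[4] becomes 1
p_8 = 4: count[4] becomes 2
p_9 = 5: count[5] becomes 2
p_10 = 8: count[8] becomes 2
Degrees (1 + count): deg[1]=1+0=1, deg[2]=1+0=1, deg[3]=1+0=1, deg[4]=1+2=3, deg[5]=1+2=3, deg[6]=1+1=2, deg[7]=1+1=2, deg[8]=1+2=3, deg[9]=1+0=1, deg[10]=1+0=1, deg[11]=1+1=2, deg[12]=1+1=2

Answer: 1 1 1 3 3 2 2 3 1 1 2 2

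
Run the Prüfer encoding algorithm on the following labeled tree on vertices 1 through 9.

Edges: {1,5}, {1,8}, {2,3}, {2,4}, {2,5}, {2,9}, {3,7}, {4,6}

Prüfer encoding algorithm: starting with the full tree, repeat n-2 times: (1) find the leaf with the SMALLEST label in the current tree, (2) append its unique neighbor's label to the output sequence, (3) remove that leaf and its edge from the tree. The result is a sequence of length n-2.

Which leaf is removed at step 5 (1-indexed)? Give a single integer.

Step 1: current leaves = {6,7,8,9}. Remove leaf 6 (neighbor: 4).
Step 2: current leaves = {4,7,8,9}. Remove leaf 4 (neighbor: 2).
Step 3: current leaves = {7,8,9}. Remove leaf 7 (neighbor: 3).
Step 4: current leaves = {3,8,9}. Remove leaf 3 (neighbor: 2).
Step 5: current leaves = {8,9}. Remove leaf 8 (neighbor: 1).

Answer: 8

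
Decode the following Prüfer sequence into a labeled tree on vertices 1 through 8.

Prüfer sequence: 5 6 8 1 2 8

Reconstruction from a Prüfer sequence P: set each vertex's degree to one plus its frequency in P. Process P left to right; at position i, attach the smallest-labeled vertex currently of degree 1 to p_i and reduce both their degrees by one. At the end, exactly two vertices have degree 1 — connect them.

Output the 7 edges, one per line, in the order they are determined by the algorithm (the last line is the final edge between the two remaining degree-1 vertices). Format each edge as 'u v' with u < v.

Initial degrees: {1:2, 2:2, 3:1, 4:1, 5:2, 6:2, 7:1, 8:3}
Step 1: smallest deg-1 vertex = 3, p_1 = 5. Add edge {3,5}. Now deg[3]=0, deg[5]=1.
Step 2: smallest deg-1 vertex = 4, p_2 = 6. Add edge {4,6}. Now deg[4]=0, deg[6]=1.
Step 3: smallest deg-1 vertex = 5, p_3 = 8. Add edge {5,8}. Now deg[5]=0, deg[8]=2.
Step 4: smallest deg-1 vertex = 6, p_4 = 1. Add edge {1,6}. Now deg[6]=0, deg[1]=1.
Step 5: smallest deg-1 vertex = 1, p_5 = 2. Add edge {1,2}. Now deg[1]=0, deg[2]=1.
Step 6: smallest deg-1 vertex = 2, p_6 = 8. Add edge {2,8}. Now deg[2]=0, deg[8]=1.
Final: two remaining deg-1 vertices are 7, 8. Add edge {7,8}.

Answer: 3 5
4 6
5 8
1 6
1 2
2 8
7 8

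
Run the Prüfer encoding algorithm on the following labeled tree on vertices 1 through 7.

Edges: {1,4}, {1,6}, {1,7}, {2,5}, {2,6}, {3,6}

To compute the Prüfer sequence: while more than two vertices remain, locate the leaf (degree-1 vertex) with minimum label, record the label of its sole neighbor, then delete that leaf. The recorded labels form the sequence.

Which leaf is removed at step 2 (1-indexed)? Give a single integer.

Step 1: current leaves = {3,4,5,7}. Remove leaf 3 (neighbor: 6).
Step 2: current leaves = {4,5,7}. Remove leaf 4 (neighbor: 1).

Answer: 4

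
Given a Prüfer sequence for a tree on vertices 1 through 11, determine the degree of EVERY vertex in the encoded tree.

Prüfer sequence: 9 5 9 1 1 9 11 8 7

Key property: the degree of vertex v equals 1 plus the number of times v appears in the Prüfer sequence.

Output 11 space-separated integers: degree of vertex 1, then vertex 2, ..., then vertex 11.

Answer: 3 1 1 1 2 1 2 2 4 1 2

Derivation:
p_1 = 9: count[9] becomes 1
p_2 = 5: count[5] becomes 1
p_3 = 9: count[9] becomes 2
p_4 = 1: count[1] becomes 1
p_5 = 1: count[1] becomes 2
p_6 = 9: count[9] becomes 3
p_7 = 11: count[11] becomes 1
p_8 = 8: count[8] becomes 1
p_9 = 7: count[7] becomes 1
Degrees (1 + count): deg[1]=1+2=3, deg[2]=1+0=1, deg[3]=1+0=1, deg[4]=1+0=1, deg[5]=1+1=2, deg[6]=1+0=1, deg[7]=1+1=2, deg[8]=1+1=2, deg[9]=1+3=4, deg[10]=1+0=1, deg[11]=1+1=2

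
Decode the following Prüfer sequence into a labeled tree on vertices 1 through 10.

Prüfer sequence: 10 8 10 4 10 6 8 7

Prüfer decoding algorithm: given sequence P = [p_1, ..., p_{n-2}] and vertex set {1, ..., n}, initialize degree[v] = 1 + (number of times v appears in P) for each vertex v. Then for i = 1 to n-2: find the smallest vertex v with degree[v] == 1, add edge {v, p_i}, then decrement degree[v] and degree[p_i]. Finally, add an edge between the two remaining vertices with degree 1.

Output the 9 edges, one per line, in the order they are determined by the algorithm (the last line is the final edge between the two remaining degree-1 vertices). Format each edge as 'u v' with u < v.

Answer: 1 10
2 8
3 10
4 5
4 10
6 9
6 8
7 8
7 10

Derivation:
Initial degrees: {1:1, 2:1, 3:1, 4:2, 5:1, 6:2, 7:2, 8:3, 9:1, 10:4}
Step 1: smallest deg-1 vertex = 1, p_1 = 10. Add edge {1,10}. Now deg[1]=0, deg[10]=3.
Step 2: smallest deg-1 vertex = 2, p_2 = 8. Add edge {2,8}. Now deg[2]=0, deg[8]=2.
Step 3: smallest deg-1 vertex = 3, p_3 = 10. Add edge {3,10}. Now deg[3]=0, deg[10]=2.
Step 4: smallest deg-1 vertex = 5, p_4 = 4. Add edge {4,5}. Now deg[5]=0, deg[4]=1.
Step 5: smallest deg-1 vertex = 4, p_5 = 10. Add edge {4,10}. Now deg[4]=0, deg[10]=1.
Step 6: smallest deg-1 vertex = 9, p_6 = 6. Add edge {6,9}. Now deg[9]=0, deg[6]=1.
Step 7: smallest deg-1 vertex = 6, p_7 = 8. Add edge {6,8}. Now deg[6]=0, deg[8]=1.
Step 8: smallest deg-1 vertex = 8, p_8 = 7. Add edge {7,8}. Now deg[8]=0, deg[7]=1.
Final: two remaining deg-1 vertices are 7, 10. Add edge {7,10}.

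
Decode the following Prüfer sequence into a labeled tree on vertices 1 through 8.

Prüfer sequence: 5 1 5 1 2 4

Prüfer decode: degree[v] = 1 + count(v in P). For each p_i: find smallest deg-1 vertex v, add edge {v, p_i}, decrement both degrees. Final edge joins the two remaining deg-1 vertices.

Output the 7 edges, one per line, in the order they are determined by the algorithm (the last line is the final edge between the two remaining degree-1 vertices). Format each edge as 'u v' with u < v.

Initial degrees: {1:3, 2:2, 3:1, 4:2, 5:3, 6:1, 7:1, 8:1}
Step 1: smallest deg-1 vertex = 3, p_1 = 5. Add edge {3,5}. Now deg[3]=0, deg[5]=2.
Step 2: smallest deg-1 vertex = 6, p_2 = 1. Add edge {1,6}. Now deg[6]=0, deg[1]=2.
Step 3: smallest deg-1 vertex = 7, p_3 = 5. Add edge {5,7}. Now deg[7]=0, deg[5]=1.
Step 4: smallest deg-1 vertex = 5, p_4 = 1. Add edge {1,5}. Now deg[5]=0, deg[1]=1.
Step 5: smallest deg-1 vertex = 1, p_5 = 2. Add edge {1,2}. Now deg[1]=0, deg[2]=1.
Step 6: smallest deg-1 vertex = 2, p_6 = 4. Add edge {2,4}. Now deg[2]=0, deg[4]=1.
Final: two remaining deg-1 vertices are 4, 8. Add edge {4,8}.

Answer: 3 5
1 6
5 7
1 5
1 2
2 4
4 8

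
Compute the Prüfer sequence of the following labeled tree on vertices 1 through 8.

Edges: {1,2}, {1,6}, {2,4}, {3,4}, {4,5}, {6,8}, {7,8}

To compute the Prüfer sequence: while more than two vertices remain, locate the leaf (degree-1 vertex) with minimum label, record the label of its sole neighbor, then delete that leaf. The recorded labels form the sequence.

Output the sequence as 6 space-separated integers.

Answer: 4 4 2 1 6 8

Derivation:
Step 1: leaves = {3,5,7}. Remove smallest leaf 3, emit neighbor 4.
Step 2: leaves = {5,7}. Remove smallest leaf 5, emit neighbor 4.
Step 3: leaves = {4,7}. Remove smallest leaf 4, emit neighbor 2.
Step 4: leaves = {2,7}. Remove smallest leaf 2, emit neighbor 1.
Step 5: leaves = {1,7}. Remove smallest leaf 1, emit neighbor 6.
Step 6: leaves = {6,7}. Remove smallest leaf 6, emit neighbor 8.
Done: 2 vertices remain (7, 8). Sequence = [4 4 2 1 6 8]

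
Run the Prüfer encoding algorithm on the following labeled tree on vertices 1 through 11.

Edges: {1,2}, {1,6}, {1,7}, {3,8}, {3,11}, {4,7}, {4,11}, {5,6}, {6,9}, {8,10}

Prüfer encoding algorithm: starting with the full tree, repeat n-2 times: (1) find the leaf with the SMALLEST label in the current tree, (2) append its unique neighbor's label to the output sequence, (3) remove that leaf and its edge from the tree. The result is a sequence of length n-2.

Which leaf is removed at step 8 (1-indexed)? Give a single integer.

Step 1: current leaves = {2,5,9,10}. Remove leaf 2 (neighbor: 1).
Step 2: current leaves = {5,9,10}. Remove leaf 5 (neighbor: 6).
Step 3: current leaves = {9,10}. Remove leaf 9 (neighbor: 6).
Step 4: current leaves = {6,10}. Remove leaf 6 (neighbor: 1).
Step 5: current leaves = {1,10}. Remove leaf 1 (neighbor: 7).
Step 6: current leaves = {7,10}. Remove leaf 7 (neighbor: 4).
Step 7: current leaves = {4,10}. Remove leaf 4 (neighbor: 11).
Step 8: current leaves = {10,11}. Remove leaf 10 (neighbor: 8).

Answer: 10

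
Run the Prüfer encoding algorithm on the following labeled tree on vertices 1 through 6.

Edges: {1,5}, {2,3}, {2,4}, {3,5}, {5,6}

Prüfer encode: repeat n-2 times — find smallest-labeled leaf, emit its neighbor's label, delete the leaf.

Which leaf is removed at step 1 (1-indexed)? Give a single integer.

Step 1: current leaves = {1,4,6}. Remove leaf 1 (neighbor: 5).

Answer: 1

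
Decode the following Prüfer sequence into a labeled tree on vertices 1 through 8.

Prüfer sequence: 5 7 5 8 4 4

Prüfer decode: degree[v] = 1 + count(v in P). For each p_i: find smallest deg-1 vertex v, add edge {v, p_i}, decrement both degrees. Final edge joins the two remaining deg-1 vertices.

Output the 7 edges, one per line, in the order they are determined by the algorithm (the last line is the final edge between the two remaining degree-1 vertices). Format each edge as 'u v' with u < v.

Initial degrees: {1:1, 2:1, 3:1, 4:3, 5:3, 6:1, 7:2, 8:2}
Step 1: smallest deg-1 vertex = 1, p_1 = 5. Add edge {1,5}. Now deg[1]=0, deg[5]=2.
Step 2: smallest deg-1 vertex = 2, p_2 = 7. Add edge {2,7}. Now deg[2]=0, deg[7]=1.
Step 3: smallest deg-1 vertex = 3, p_3 = 5. Add edge {3,5}. Now deg[3]=0, deg[5]=1.
Step 4: smallest deg-1 vertex = 5, p_4 = 8. Add edge {5,8}. Now deg[5]=0, deg[8]=1.
Step 5: smallest deg-1 vertex = 6, p_5 = 4. Add edge {4,6}. Now deg[6]=0, deg[4]=2.
Step 6: smallest deg-1 vertex = 7, p_6 = 4. Add edge {4,7}. Now deg[7]=0, deg[4]=1.
Final: two remaining deg-1 vertices are 4, 8. Add edge {4,8}.

Answer: 1 5
2 7
3 5
5 8
4 6
4 7
4 8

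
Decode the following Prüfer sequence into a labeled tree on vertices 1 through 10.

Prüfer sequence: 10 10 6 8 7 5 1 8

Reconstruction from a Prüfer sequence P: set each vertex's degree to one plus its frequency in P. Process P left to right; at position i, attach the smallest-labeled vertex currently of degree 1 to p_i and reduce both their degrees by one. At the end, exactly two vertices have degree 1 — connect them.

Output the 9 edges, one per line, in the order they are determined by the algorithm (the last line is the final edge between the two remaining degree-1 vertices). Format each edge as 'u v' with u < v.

Initial degrees: {1:2, 2:1, 3:1, 4:1, 5:2, 6:2, 7:2, 8:3, 9:1, 10:3}
Step 1: smallest deg-1 vertex = 2, p_1 = 10. Add edge {2,10}. Now deg[2]=0, deg[10]=2.
Step 2: smallest deg-1 vertex = 3, p_2 = 10. Add edge {3,10}. Now deg[3]=0, deg[10]=1.
Step 3: smallest deg-1 vertex = 4, p_3 = 6. Add edge {4,6}. Now deg[4]=0, deg[6]=1.
Step 4: smallest deg-1 vertex = 6, p_4 = 8. Add edge {6,8}. Now deg[6]=0, deg[8]=2.
Step 5: smallest deg-1 vertex = 9, p_5 = 7. Add edge {7,9}. Now deg[9]=0, deg[7]=1.
Step 6: smallest deg-1 vertex = 7, p_6 = 5. Add edge {5,7}. Now deg[7]=0, deg[5]=1.
Step 7: smallest deg-1 vertex = 5, p_7 = 1. Add edge {1,5}. Now deg[5]=0, deg[1]=1.
Step 8: smallest deg-1 vertex = 1, p_8 = 8. Add edge {1,8}. Now deg[1]=0, deg[8]=1.
Final: two remaining deg-1 vertices are 8, 10. Add edge {8,10}.

Answer: 2 10
3 10
4 6
6 8
7 9
5 7
1 5
1 8
8 10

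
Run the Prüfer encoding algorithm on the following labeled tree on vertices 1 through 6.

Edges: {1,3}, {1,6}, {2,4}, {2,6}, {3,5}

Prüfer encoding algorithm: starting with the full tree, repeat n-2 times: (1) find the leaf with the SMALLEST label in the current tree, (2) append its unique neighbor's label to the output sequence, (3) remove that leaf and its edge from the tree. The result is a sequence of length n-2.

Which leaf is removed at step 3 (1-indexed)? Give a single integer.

Answer: 5

Derivation:
Step 1: current leaves = {4,5}. Remove leaf 4 (neighbor: 2).
Step 2: current leaves = {2,5}. Remove leaf 2 (neighbor: 6).
Step 3: current leaves = {5,6}. Remove leaf 5 (neighbor: 3).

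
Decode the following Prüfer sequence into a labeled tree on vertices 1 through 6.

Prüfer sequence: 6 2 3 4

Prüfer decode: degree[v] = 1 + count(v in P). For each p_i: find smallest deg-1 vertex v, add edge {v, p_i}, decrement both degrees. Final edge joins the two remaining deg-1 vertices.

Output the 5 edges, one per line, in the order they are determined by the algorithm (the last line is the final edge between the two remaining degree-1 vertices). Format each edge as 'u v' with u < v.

Answer: 1 6
2 5
2 3
3 4
4 6

Derivation:
Initial degrees: {1:1, 2:2, 3:2, 4:2, 5:1, 6:2}
Step 1: smallest deg-1 vertex = 1, p_1 = 6. Add edge {1,6}. Now deg[1]=0, deg[6]=1.
Step 2: smallest deg-1 vertex = 5, p_2 = 2. Add edge {2,5}. Now deg[5]=0, deg[2]=1.
Step 3: smallest deg-1 vertex = 2, p_3 = 3. Add edge {2,3}. Now deg[2]=0, deg[3]=1.
Step 4: smallest deg-1 vertex = 3, p_4 = 4. Add edge {3,4}. Now deg[3]=0, deg[4]=1.
Final: two remaining deg-1 vertices are 4, 6. Add edge {4,6}.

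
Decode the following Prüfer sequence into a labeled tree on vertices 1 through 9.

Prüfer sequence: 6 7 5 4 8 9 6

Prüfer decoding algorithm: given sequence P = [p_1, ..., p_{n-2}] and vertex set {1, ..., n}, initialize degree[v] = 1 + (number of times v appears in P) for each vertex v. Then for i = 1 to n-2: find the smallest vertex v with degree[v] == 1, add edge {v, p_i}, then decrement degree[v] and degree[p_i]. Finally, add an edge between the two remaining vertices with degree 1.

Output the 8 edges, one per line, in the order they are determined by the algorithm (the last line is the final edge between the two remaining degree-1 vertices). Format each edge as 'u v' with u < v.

Initial degrees: {1:1, 2:1, 3:1, 4:2, 5:2, 6:3, 7:2, 8:2, 9:2}
Step 1: smallest deg-1 vertex = 1, p_1 = 6. Add edge {1,6}. Now deg[1]=0, deg[6]=2.
Step 2: smallest deg-1 vertex = 2, p_2 = 7. Add edge {2,7}. Now deg[2]=0, deg[7]=1.
Step 3: smallest deg-1 vertex = 3, p_3 = 5. Add edge {3,5}. Now deg[3]=0, deg[5]=1.
Step 4: smallest deg-1 vertex = 5, p_4 = 4. Add edge {4,5}. Now deg[5]=0, deg[4]=1.
Step 5: smallest deg-1 vertex = 4, p_5 = 8. Add edge {4,8}. Now deg[4]=0, deg[8]=1.
Step 6: smallest deg-1 vertex = 7, p_6 = 9. Add edge {7,9}. Now deg[7]=0, deg[9]=1.
Step 7: smallest deg-1 vertex = 8, p_7 = 6. Add edge {6,8}. Now deg[8]=0, deg[6]=1.
Final: two remaining deg-1 vertices are 6, 9. Add edge {6,9}.

Answer: 1 6
2 7
3 5
4 5
4 8
7 9
6 8
6 9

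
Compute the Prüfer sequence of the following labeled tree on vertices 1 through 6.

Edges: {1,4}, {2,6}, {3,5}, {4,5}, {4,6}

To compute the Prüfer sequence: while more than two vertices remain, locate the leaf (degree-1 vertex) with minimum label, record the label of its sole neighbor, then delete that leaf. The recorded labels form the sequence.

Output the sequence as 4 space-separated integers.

Answer: 4 6 5 4

Derivation:
Step 1: leaves = {1,2,3}. Remove smallest leaf 1, emit neighbor 4.
Step 2: leaves = {2,3}. Remove smallest leaf 2, emit neighbor 6.
Step 3: leaves = {3,6}. Remove smallest leaf 3, emit neighbor 5.
Step 4: leaves = {5,6}. Remove smallest leaf 5, emit neighbor 4.
Done: 2 vertices remain (4, 6). Sequence = [4 6 5 4]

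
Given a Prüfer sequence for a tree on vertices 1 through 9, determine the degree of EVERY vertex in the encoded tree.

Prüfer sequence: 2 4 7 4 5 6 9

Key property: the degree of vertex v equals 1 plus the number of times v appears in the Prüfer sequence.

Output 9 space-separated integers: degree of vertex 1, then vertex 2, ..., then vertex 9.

p_1 = 2: count[2] becomes 1
p_2 = 4: count[4] becomes 1
p_3 = 7: count[7] becomes 1
p_4 = 4: count[4] becomes 2
p_5 = 5: count[5] becomes 1
p_6 = 6: count[6] becomes 1
p_7 = 9: count[9] becomes 1
Degrees (1 + count): deg[1]=1+0=1, deg[2]=1+1=2, deg[3]=1+0=1, deg[4]=1+2=3, deg[5]=1+1=2, deg[6]=1+1=2, deg[7]=1+1=2, deg[8]=1+0=1, deg[9]=1+1=2

Answer: 1 2 1 3 2 2 2 1 2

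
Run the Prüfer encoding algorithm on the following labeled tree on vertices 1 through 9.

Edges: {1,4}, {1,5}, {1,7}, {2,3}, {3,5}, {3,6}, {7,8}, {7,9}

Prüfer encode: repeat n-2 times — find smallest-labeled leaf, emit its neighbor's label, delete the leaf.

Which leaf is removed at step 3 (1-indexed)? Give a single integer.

Answer: 6

Derivation:
Step 1: current leaves = {2,4,6,8,9}. Remove leaf 2 (neighbor: 3).
Step 2: current leaves = {4,6,8,9}. Remove leaf 4 (neighbor: 1).
Step 3: current leaves = {6,8,9}. Remove leaf 6 (neighbor: 3).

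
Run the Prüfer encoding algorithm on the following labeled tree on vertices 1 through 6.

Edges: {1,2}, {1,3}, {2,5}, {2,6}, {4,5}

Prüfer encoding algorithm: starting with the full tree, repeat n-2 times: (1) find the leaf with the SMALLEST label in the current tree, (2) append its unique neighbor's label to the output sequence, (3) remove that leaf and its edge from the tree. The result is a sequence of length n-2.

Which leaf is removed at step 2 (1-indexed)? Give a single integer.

Answer: 1

Derivation:
Step 1: current leaves = {3,4,6}. Remove leaf 3 (neighbor: 1).
Step 2: current leaves = {1,4,6}. Remove leaf 1 (neighbor: 2).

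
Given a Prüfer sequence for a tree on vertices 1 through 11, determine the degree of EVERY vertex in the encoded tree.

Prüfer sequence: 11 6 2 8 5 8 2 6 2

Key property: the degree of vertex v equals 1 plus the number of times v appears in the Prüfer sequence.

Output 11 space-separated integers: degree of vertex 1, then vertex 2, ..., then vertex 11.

p_1 = 11: count[11] becomes 1
p_2 = 6: count[6] becomes 1
p_3 = 2: count[2] becomes 1
p_4 = 8: count[8] becomes 1
p_5 = 5: count[5] becomes 1
p_6 = 8: count[8] becomes 2
p_7 = 2: count[2] becomes 2
p_8 = 6: count[6] becomes 2
p_9 = 2: count[2] becomes 3
Degrees (1 + count): deg[1]=1+0=1, deg[2]=1+3=4, deg[3]=1+0=1, deg[4]=1+0=1, deg[5]=1+1=2, deg[6]=1+2=3, deg[7]=1+0=1, deg[8]=1+2=3, deg[9]=1+0=1, deg[10]=1+0=1, deg[11]=1+1=2

Answer: 1 4 1 1 2 3 1 3 1 1 2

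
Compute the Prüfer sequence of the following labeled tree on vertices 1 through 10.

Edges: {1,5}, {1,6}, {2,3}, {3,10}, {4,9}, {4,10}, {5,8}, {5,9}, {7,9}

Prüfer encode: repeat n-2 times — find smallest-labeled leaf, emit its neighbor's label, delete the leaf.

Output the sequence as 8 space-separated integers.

Answer: 3 10 1 5 9 5 9 4

Derivation:
Step 1: leaves = {2,6,7,8}. Remove smallest leaf 2, emit neighbor 3.
Step 2: leaves = {3,6,7,8}. Remove smallest leaf 3, emit neighbor 10.
Step 3: leaves = {6,7,8,10}. Remove smallest leaf 6, emit neighbor 1.
Step 4: leaves = {1,7,8,10}. Remove smallest leaf 1, emit neighbor 5.
Step 5: leaves = {7,8,10}. Remove smallest leaf 7, emit neighbor 9.
Step 6: leaves = {8,10}. Remove smallest leaf 8, emit neighbor 5.
Step 7: leaves = {5,10}. Remove smallest leaf 5, emit neighbor 9.
Step 8: leaves = {9,10}. Remove smallest leaf 9, emit neighbor 4.
Done: 2 vertices remain (4, 10). Sequence = [3 10 1 5 9 5 9 4]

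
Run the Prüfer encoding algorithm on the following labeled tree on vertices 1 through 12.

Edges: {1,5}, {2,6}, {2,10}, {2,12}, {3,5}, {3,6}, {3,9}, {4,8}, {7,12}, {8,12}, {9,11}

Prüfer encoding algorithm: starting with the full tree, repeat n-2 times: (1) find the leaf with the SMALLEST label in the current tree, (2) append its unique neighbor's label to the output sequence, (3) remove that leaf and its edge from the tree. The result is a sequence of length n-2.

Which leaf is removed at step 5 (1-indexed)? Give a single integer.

Answer: 8

Derivation:
Step 1: current leaves = {1,4,7,10,11}. Remove leaf 1 (neighbor: 5).
Step 2: current leaves = {4,5,7,10,11}. Remove leaf 4 (neighbor: 8).
Step 3: current leaves = {5,7,8,10,11}. Remove leaf 5 (neighbor: 3).
Step 4: current leaves = {7,8,10,11}. Remove leaf 7 (neighbor: 12).
Step 5: current leaves = {8,10,11}. Remove leaf 8 (neighbor: 12).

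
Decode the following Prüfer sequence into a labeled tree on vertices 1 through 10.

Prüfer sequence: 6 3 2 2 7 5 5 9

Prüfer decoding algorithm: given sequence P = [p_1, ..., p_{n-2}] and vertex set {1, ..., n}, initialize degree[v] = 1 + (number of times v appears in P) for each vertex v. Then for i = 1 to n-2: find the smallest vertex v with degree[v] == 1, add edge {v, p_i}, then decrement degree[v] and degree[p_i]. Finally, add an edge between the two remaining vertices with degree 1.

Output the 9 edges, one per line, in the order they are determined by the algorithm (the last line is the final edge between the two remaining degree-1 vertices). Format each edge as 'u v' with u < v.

Answer: 1 6
3 4
2 3
2 6
2 7
5 7
5 8
5 9
9 10

Derivation:
Initial degrees: {1:1, 2:3, 3:2, 4:1, 5:3, 6:2, 7:2, 8:1, 9:2, 10:1}
Step 1: smallest deg-1 vertex = 1, p_1 = 6. Add edge {1,6}. Now deg[1]=0, deg[6]=1.
Step 2: smallest deg-1 vertex = 4, p_2 = 3. Add edge {3,4}. Now deg[4]=0, deg[3]=1.
Step 3: smallest deg-1 vertex = 3, p_3 = 2. Add edge {2,3}. Now deg[3]=0, deg[2]=2.
Step 4: smallest deg-1 vertex = 6, p_4 = 2. Add edge {2,6}. Now deg[6]=0, deg[2]=1.
Step 5: smallest deg-1 vertex = 2, p_5 = 7. Add edge {2,7}. Now deg[2]=0, deg[7]=1.
Step 6: smallest deg-1 vertex = 7, p_6 = 5. Add edge {5,7}. Now deg[7]=0, deg[5]=2.
Step 7: smallest deg-1 vertex = 8, p_7 = 5. Add edge {5,8}. Now deg[8]=0, deg[5]=1.
Step 8: smallest deg-1 vertex = 5, p_8 = 9. Add edge {5,9}. Now deg[5]=0, deg[9]=1.
Final: two remaining deg-1 vertices are 9, 10. Add edge {9,10}.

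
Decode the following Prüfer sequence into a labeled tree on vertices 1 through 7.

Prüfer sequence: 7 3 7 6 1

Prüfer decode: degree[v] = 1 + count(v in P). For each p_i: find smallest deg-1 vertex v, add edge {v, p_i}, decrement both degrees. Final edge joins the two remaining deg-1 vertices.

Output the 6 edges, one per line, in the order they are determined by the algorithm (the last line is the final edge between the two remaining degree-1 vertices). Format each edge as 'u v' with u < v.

Initial degrees: {1:2, 2:1, 3:2, 4:1, 5:1, 6:2, 7:3}
Step 1: smallest deg-1 vertex = 2, p_1 = 7. Add edge {2,7}. Now deg[2]=0, deg[7]=2.
Step 2: smallest deg-1 vertex = 4, p_2 = 3. Add edge {3,4}. Now deg[4]=0, deg[3]=1.
Step 3: smallest deg-1 vertex = 3, p_3 = 7. Add edge {3,7}. Now deg[3]=0, deg[7]=1.
Step 4: smallest deg-1 vertex = 5, p_4 = 6. Add edge {5,6}. Now deg[5]=0, deg[6]=1.
Step 5: smallest deg-1 vertex = 6, p_5 = 1. Add edge {1,6}. Now deg[6]=0, deg[1]=1.
Final: two remaining deg-1 vertices are 1, 7. Add edge {1,7}.

Answer: 2 7
3 4
3 7
5 6
1 6
1 7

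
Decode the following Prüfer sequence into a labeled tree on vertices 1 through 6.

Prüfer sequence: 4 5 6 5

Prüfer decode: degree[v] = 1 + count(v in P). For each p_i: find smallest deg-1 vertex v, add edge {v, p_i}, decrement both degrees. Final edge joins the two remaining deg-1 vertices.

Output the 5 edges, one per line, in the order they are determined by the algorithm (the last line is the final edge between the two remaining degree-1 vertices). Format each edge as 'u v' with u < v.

Answer: 1 4
2 5
3 6
4 5
5 6

Derivation:
Initial degrees: {1:1, 2:1, 3:1, 4:2, 5:3, 6:2}
Step 1: smallest deg-1 vertex = 1, p_1 = 4. Add edge {1,4}. Now deg[1]=0, deg[4]=1.
Step 2: smallest deg-1 vertex = 2, p_2 = 5. Add edge {2,5}. Now deg[2]=0, deg[5]=2.
Step 3: smallest deg-1 vertex = 3, p_3 = 6. Add edge {3,6}. Now deg[3]=0, deg[6]=1.
Step 4: smallest deg-1 vertex = 4, p_4 = 5. Add edge {4,5}. Now deg[4]=0, deg[5]=1.
Final: two remaining deg-1 vertices are 5, 6. Add edge {5,6}.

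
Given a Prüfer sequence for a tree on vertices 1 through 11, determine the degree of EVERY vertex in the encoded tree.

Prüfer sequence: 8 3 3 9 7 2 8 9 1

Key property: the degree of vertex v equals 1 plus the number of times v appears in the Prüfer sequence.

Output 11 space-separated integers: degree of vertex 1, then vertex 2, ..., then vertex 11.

p_1 = 8: count[8] becomes 1
p_2 = 3: count[3] becomes 1
p_3 = 3: count[3] becomes 2
p_4 = 9: count[9] becomes 1
p_5 = 7: count[7] becomes 1
p_6 = 2: count[2] becomes 1
p_7 = 8: count[8] becomes 2
p_8 = 9: count[9] becomes 2
p_9 = 1: count[1] becomes 1
Degrees (1 + count): deg[1]=1+1=2, deg[2]=1+1=2, deg[3]=1+2=3, deg[4]=1+0=1, deg[5]=1+0=1, deg[6]=1+0=1, deg[7]=1+1=2, deg[8]=1+2=3, deg[9]=1+2=3, deg[10]=1+0=1, deg[11]=1+0=1

Answer: 2 2 3 1 1 1 2 3 3 1 1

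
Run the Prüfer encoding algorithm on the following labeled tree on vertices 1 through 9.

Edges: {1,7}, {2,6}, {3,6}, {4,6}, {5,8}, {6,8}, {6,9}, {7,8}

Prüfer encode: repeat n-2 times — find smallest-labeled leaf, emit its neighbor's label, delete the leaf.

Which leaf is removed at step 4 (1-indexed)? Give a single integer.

Answer: 4

Derivation:
Step 1: current leaves = {1,2,3,4,5,9}. Remove leaf 1 (neighbor: 7).
Step 2: current leaves = {2,3,4,5,7,9}. Remove leaf 2 (neighbor: 6).
Step 3: current leaves = {3,4,5,7,9}. Remove leaf 3 (neighbor: 6).
Step 4: current leaves = {4,5,7,9}. Remove leaf 4 (neighbor: 6).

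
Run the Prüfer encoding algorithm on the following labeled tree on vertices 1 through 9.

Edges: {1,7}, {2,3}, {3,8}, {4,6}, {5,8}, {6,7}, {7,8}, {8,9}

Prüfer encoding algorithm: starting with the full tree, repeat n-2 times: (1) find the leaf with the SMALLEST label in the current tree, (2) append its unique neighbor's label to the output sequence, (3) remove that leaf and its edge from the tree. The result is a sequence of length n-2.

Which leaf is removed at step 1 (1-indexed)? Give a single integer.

Step 1: current leaves = {1,2,4,5,9}. Remove leaf 1 (neighbor: 7).

Answer: 1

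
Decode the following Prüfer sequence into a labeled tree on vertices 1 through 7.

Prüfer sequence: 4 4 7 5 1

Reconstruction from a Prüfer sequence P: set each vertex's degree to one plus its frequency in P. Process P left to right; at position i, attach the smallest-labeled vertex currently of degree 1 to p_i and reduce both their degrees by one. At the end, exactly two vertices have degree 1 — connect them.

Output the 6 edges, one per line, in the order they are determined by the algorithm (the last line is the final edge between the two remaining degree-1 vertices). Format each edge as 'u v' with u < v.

Answer: 2 4
3 4
4 7
5 6
1 5
1 7

Derivation:
Initial degrees: {1:2, 2:1, 3:1, 4:3, 5:2, 6:1, 7:2}
Step 1: smallest deg-1 vertex = 2, p_1 = 4. Add edge {2,4}. Now deg[2]=0, deg[4]=2.
Step 2: smallest deg-1 vertex = 3, p_2 = 4. Add edge {3,4}. Now deg[3]=0, deg[4]=1.
Step 3: smallest deg-1 vertex = 4, p_3 = 7. Add edge {4,7}. Now deg[4]=0, deg[7]=1.
Step 4: smallest deg-1 vertex = 6, p_4 = 5. Add edge {5,6}. Now deg[6]=0, deg[5]=1.
Step 5: smallest deg-1 vertex = 5, p_5 = 1. Add edge {1,5}. Now deg[5]=0, deg[1]=1.
Final: two remaining deg-1 vertices are 1, 7. Add edge {1,7}.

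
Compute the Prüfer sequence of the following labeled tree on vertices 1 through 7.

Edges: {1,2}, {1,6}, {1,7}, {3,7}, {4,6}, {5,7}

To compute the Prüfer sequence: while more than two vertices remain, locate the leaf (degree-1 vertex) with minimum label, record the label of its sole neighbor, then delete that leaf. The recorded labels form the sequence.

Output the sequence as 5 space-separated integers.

Step 1: leaves = {2,3,4,5}. Remove smallest leaf 2, emit neighbor 1.
Step 2: leaves = {3,4,5}. Remove smallest leaf 3, emit neighbor 7.
Step 3: leaves = {4,5}. Remove smallest leaf 4, emit neighbor 6.
Step 4: leaves = {5,6}. Remove smallest leaf 5, emit neighbor 7.
Step 5: leaves = {6,7}. Remove smallest leaf 6, emit neighbor 1.
Done: 2 vertices remain (1, 7). Sequence = [1 7 6 7 1]

Answer: 1 7 6 7 1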